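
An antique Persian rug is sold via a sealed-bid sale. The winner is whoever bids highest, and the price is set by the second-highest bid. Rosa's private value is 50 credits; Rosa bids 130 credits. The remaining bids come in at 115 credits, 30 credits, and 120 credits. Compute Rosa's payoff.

Highest competing bid: 120 credits.
Rosa's bid 130 credits is the highest overall, so Rosa wins and pays the second-highest bid, 120 credits.
Payoff = value − price = 50 credits − 120 credits = -70 credits.

Rosa's payoff: -70 credits.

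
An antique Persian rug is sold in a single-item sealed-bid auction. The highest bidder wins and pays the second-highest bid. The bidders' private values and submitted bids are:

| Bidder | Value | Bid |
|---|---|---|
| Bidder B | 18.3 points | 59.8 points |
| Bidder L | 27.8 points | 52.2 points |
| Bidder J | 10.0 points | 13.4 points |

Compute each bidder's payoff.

Payoffs: Bidder B -33.9 points, Bidder L 0.0 points, Bidder J 0.0 points.

Ordered from highest: Bidder B 59.8 points > Bidder L 52.2 points > Bidder J 13.4 points.
Bidder B has the top bid and wins; the price is the second-highest bid, 52.2 points.
Bidder B's payoff = 18.3 points − 52.2 points = -33.9 points. All other bidders lose, so their payoff is 0.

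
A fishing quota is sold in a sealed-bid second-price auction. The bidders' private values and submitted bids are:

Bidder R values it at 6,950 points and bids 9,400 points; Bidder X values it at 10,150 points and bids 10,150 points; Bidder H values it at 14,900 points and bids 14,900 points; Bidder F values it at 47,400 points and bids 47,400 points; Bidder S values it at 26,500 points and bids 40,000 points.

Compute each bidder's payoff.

Ranking the bids: Bidder F 47,400 points > Bidder S 40,000 points > Bidder H 14,900 points > Bidder X 10,150 points > Bidder R 9,400 points.
Bidder F has the top bid and wins; the price is the second-highest bid, 40,000 points.
Bidder F's payoff = 47,400 points − 40,000 points = 7,400 points. All other bidders lose, so their payoff is 0.

Bidder R 0 points, Bidder X 0 points, Bidder H 0 points, Bidder F 7,400 points, Bidder S 0 points.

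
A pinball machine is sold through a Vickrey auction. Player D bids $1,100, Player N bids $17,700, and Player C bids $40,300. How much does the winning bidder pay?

Price paid: $17,700.

Bids in descending order: Player C $40,300; Player N $17,700; Player D $1,100.
Player C has the highest bid, so Player C wins.
The second-highest bid is $17,700, so that is what Player C pays.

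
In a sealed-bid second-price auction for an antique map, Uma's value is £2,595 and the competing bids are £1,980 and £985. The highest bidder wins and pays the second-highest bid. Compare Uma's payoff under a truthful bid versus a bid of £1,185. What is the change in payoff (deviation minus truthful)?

-£615

The highest competing bid is £1,980.
Bidding truthfully at £2,595: Uma has the top bid, wins, and pays the second-highest bid £1,980. Payoff = £2,595 − £1,980 = £615.
Bidding £1,185: the top bid is £1,980 (a rival), so Uma loses. Payoff = £0.
Change = £0 − £615 = -£615.
Deviating from a truthful bid can only lose payoff in a second-price auction — never gain.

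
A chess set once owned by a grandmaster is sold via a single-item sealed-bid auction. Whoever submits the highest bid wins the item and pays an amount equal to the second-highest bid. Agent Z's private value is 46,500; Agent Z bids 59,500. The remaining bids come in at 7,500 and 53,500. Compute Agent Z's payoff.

Agent Z's payoff: -7,000.

Highest competing bid: 53,500.
Agent Z's bid 59,500 is the highest overall, so Agent Z wins and pays the second-highest bid, 53,500.
Payoff = value − price = 46,500 − 53,500 = -7,000.
Overbidding won the item at a price above value — truthful bidding would have avoided this loss.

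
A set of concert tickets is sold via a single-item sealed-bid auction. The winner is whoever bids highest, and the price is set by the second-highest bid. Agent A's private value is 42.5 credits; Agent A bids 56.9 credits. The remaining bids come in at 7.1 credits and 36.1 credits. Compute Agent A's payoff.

Highest competing bid: 36.1 credits.
Agent A's bid 56.9 credits is the highest overall, so Agent A wins and pays the second-highest bid, 36.1 credits.
Payoff = value − price = 42.5 credits − 36.1 credits = 6.4 credits.

Agent A's payoff: 6.4 credits.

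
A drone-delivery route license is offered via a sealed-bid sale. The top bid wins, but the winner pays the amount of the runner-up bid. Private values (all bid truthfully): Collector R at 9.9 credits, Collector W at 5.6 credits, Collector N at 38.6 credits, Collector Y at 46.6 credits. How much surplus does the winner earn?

Sorted high to low: Collector Y 46.6 credits > Collector N 38.6 credits > Collector R 9.9 credits > Collector W 5.6 credits.
Collector Y wins with the top bid and pays the second-highest, 38.6 credits.
Surplus = 46.6 credits − 38.6 credits = 8.0 credits.

8.0 credits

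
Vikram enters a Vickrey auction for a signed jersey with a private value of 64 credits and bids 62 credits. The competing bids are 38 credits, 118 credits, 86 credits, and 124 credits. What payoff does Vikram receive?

Highest competing bid: 124 credits.
Vikram's bid 62 credits is not the highest, so Vikram loses, pays nothing, and earns zero payoff.

0 credits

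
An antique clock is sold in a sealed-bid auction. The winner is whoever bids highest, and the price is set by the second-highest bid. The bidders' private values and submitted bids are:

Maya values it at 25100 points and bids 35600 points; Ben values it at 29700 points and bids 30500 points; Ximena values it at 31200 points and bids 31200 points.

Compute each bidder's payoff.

Payoffs: Maya -6100 points, Ben 0 points, Ximena 0 points.

Bids in descending order: Maya 35600 points; Ximena 31200 points; Ben 30500 points.
Maya has the top bid and wins; the price is the second-highest bid, 31200 points.
Maya's payoff = 25100 points − 31200 points = -6100 points. All other bidders lose, so their payoff is 0.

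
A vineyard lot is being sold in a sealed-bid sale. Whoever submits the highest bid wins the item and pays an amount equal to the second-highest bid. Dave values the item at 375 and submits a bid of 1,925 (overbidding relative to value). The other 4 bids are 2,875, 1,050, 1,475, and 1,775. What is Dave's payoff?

Dave's payoff: 0.

Highest competing bid: 2,875.
Dave's bid 1,925 is not the highest, so Dave loses, pays nothing, and earns zero payoff.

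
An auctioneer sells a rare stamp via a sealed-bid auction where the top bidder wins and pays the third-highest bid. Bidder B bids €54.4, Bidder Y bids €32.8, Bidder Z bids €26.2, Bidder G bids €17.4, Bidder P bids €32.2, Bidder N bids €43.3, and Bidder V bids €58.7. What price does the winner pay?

Price paid: €43.3.

Ordered from highest: Bidder V €58.7, then Bidder B €54.4, then Bidder N €43.3, then Bidder Y €32.8, then Bidder P €32.2, then Bidder Z €26.2, then Bidder G €17.4.
Bidder V is the highest bidder, so Bidder V wins.
Under the third-price rule, the price is the third-highest bid: €43.3.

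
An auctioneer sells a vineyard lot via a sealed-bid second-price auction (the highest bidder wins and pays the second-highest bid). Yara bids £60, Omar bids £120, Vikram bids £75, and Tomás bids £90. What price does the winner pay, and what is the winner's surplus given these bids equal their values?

Ordered from highest: Omar £120 > Tomás £90 > Vikram £75 > Yara £60.
Omar is the highest bidder, so Omar wins.
Under the second-price rule, the price is the second-highest bid: £90.
Surplus = £120 − £90 = £30.

The winner pays £90 for a surplus of £30.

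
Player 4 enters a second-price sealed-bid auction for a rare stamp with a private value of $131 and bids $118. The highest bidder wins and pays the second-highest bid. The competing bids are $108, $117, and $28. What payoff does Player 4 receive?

Highest competing bid: $117.
Player 4's bid $118 is the highest overall, so Player 4 wins and pays the second-highest bid, $117.
Payoff = value − price = $131 − $117 = $14.

$14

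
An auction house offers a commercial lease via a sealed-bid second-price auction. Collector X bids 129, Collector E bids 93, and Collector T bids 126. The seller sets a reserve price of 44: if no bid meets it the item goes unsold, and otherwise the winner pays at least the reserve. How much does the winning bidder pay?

Ranking the bids: Collector X 129, then Collector T 126, then Collector E 93.
Collector X has the highest bid, so Collector X wins.
The second-highest bid is 126, which exceeds the reserve, so that sets the price.

The winner pays 126.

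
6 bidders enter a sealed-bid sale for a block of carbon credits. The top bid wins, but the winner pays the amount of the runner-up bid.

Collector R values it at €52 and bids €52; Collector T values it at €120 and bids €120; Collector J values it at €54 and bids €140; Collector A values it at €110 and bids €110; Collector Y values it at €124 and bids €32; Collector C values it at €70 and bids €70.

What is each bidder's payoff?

Ranking the bids: Collector J €140 > Collector T €120 > Collector A €110 > Collector C €70 > Collector R €52 > Collector Y €32.
Collector J has the top bid and wins; the price is the second-highest bid, €120.
Collector J's payoff = €54 − €120 = -€66. All other bidders lose, so their payoff is 0.

Payoffs: Collector R €0, Collector T €0, Collector J -€66, Collector A €0, Collector Y €0, Collector C €0.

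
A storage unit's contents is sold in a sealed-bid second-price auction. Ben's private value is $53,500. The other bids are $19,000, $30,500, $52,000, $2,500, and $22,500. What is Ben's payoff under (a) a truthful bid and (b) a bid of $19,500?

(a) $1,500  (b) $0

The highest competing bid is $52,000.
Bidding truthfully at $53,500: Ben has the top bid, wins, and pays the second-highest bid $52,000. Payoff = $53,500 − $52,000 = $1,500.
Bidding $19,500: the top bid is $52,000 (a rival), so Ben loses. Payoff = $0.
This is the dominant-strategy logic: truthful bidding weakly beats any alternative.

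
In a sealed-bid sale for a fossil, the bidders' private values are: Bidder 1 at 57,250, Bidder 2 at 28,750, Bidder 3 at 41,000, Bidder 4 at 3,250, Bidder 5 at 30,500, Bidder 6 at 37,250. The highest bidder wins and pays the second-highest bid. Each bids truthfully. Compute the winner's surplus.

Sorted high to low: Bidder 1 57,250 > Bidder 3 41,000 > Bidder 6 37,250 > Bidder 5 30,500 > Bidder 2 28,750 > Bidder 4 3,250.
Bidder 1 wins with the top bid and pays the second-highest, 41,000.
Surplus = 57,250 − 41,000 = 16,250.

Winner's surplus: 16,250.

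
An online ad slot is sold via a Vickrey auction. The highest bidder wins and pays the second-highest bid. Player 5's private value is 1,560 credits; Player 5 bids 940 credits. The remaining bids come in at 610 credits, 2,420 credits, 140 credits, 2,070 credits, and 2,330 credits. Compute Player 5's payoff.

Highest competing bid: 2,420 credits.
Player 5's bid 940 credits is not the highest, so Player 5 loses, pays nothing, and earns zero payoff.

Payoff = 0 credits.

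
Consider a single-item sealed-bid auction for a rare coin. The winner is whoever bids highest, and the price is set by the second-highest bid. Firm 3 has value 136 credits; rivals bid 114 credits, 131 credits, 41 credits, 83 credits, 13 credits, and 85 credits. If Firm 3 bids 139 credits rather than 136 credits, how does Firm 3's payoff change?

Payoff change: 0 credits.

The highest competing bid is 131 credits.
Bidding truthfully at 136 credits: Firm 3 has the top bid, wins, and pays the second-highest bid 131 credits. Payoff = 136 credits − 131 credits = 5 credits.
Bidding 139 credits: Firm 3 has the top bid, wins, and pays the second-highest bid 131 credits. Payoff = 136 credits − 131 credits = 5 credits.
Change = 5 credits − 5 credits = 0 credits.
The bid only affects whether you win, not the price — here both bids land on the same side of the top rival bid, so the deviation is payoff-neutral.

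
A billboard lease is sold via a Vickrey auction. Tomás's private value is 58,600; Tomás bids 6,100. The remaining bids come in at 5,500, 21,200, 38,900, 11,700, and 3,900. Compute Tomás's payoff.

Tomás's payoff: 0.

Highest competing bid: 38,900.
Tomás's bid 6,100 is not the highest, so Tomás loses, pays nothing, and earns zero payoff.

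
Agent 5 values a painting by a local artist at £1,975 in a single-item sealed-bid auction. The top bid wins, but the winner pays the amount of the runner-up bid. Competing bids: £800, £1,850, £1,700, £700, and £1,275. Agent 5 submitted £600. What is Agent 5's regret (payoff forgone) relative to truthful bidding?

Regret: £125.

The highest competing bid is £1,850.
Bidding truthfully at £1,975: Agent 5 has the top bid, wins, and pays the second-highest bid £1,850. Payoff = £1,975 − £1,850 = £125.
Bidding £600: the top bid is £1,850 (a rival), so Agent 5 loses. Payoff = £0.
Regret = truthful payoff − actual payoff = £125 − £0 = £125.
Deviating from a truthful bid can only lose payoff in a second-price auction — never gain.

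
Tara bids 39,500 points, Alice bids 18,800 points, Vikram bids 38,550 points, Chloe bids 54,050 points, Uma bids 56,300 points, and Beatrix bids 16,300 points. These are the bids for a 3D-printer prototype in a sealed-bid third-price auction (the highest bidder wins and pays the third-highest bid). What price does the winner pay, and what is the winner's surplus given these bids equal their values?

The winner pays 39,500 points for a surplus of 16,800 points.

Bids in descending order: Uma 56,300 points, then Chloe 54,050 points, then Tara 39,500 points, then Vikram 38,550 points, then Alice 18,800 points, then Beatrix 16,300 points.
Uma is the highest bidder, so Uma wins.
Under the third-price rule, the price is the third-highest bid: 39,500 points.
Surplus = 56,300 points − 39,500 points = 16,800 points.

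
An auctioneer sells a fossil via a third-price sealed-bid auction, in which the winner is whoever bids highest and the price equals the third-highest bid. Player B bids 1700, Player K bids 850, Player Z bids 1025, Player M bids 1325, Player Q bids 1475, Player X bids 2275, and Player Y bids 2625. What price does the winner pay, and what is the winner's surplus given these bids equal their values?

Price 1700; surplus 925.

Ordered from highest: Player Y 2625 > Player X 2275 > Player B 1700 > Player Q 1475 > Player M 1325 > Player Z 1025 > Player K 850.
Player Y is the highest bidder, so Player Y wins.
Under the third-price rule, the price is the third-highest bid: 1700.
Surplus = 2625 − 1700 = 925.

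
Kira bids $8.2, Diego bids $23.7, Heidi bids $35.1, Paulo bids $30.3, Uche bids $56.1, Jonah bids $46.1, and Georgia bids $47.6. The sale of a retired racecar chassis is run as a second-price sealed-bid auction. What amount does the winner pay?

Ordered from highest: Uche $56.1, then Georgia $47.6, then Jonah $46.1, then Heidi $35.1, then Paulo $30.3, then Diego $23.7, then Kira $8.2.
Uche has the highest bid, so Uche wins.
The second-highest bid is $47.6, so that is what Uche pays.

The winner pays $47.6.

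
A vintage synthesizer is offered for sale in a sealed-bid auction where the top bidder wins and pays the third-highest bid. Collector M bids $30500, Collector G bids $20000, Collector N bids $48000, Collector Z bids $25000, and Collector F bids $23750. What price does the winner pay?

The winner pays $25000.

Bids in descending order: Collector N $48000, then Collector M $30500, then Collector Z $25000, then Collector F $23750, then Collector G $20000.
Collector N is the highest bidder, so Collector N wins.
Under the third-price rule, the price is the third-highest bid: $25000.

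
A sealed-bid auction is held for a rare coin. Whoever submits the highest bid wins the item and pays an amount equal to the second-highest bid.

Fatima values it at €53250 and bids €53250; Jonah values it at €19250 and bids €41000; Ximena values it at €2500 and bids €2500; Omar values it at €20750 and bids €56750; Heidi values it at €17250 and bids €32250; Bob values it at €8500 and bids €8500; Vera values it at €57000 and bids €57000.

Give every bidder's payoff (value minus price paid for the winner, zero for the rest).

Fatima €0, Jonah €0, Ximena €0, Omar €0, Heidi €0, Bob €0, Vera €250.

Sorted high to low: Vera €57000 > Omar €56750 > Fatima €53250 > Jonah €41000 > Heidi €32250 > Bob €8500 > Ximena €2500.
Vera has the top bid and wins; the price is the second-highest bid, €56750.
Vera's payoff = €57000 − €56750 = €250. All other bidders lose, so their payoff is 0.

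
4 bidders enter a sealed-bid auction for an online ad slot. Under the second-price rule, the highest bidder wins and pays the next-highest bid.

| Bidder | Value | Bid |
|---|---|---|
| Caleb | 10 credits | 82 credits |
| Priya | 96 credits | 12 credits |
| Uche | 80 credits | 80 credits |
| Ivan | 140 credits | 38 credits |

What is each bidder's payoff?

Payoffs: Caleb -70 credits, Priya 0 credits, Uche 0 credits, Ivan 0 credits.

Sorted high to low: Caleb 82 credits; Uche 80 credits; Ivan 38 credits; Priya 12 credits.
Caleb has the top bid and wins; the price is the second-highest bid, 80 credits.
Caleb's payoff = 10 credits − 80 credits = -70 credits. All other bidders lose, so their payoff is 0.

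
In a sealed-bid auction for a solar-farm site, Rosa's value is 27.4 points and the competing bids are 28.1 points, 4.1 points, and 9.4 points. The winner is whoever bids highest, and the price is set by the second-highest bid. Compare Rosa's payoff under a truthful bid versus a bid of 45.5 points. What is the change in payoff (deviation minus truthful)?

-0.7 points

The highest competing bid is 28.1 points.
Bidding truthfully at 27.4 points: the top bid is 28.1 points (a rival), so Rosa loses. Payoff = 0.0 points.
Bidding 45.5 points: Rosa has the top bid, wins, and pays the second-highest bid 28.1 points. Payoff = 27.4 points − 28.1 points = -0.7 points.
Change = -0.7 points − 0.0 points = -0.7 points.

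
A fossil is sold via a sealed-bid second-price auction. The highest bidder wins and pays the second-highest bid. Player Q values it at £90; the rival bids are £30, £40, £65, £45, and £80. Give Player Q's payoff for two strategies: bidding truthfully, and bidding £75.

Truthful: £10; alternative: £0.

The highest competing bid is £80.
Bidding truthfully at £90: Player Q has the top bid, wins, and pays the second-highest bid £80. Payoff = £90 − £80 = £10.
Bidding £75: the top bid is £80 (a rival), so Player Q loses. Payoff = £0.
Deviating from a truthful bid can only lose payoff in a second-price auction — never gain.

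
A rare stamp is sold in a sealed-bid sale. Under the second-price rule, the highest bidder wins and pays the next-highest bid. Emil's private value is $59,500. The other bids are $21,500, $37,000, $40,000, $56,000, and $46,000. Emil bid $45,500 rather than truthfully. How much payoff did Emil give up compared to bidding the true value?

Payoff forgone: $3,500.

The highest competing bid is $56,000.
Bidding truthfully at $59,500: Emil has the top bid, wins, and pays the second-highest bid $56,000. Payoff = $59,500 − $56,000 = $3,500.
Bidding $45,500: the top bid is $56,000 (a rival), so Emil loses. Payoff = $0.
Regret = truthful payoff − actual payoff = $3,500 − $0 = $3,500.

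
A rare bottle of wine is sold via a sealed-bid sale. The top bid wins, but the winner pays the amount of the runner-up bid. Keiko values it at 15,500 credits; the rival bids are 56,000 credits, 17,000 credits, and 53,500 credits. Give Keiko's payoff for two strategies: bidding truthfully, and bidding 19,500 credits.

The highest competing bid is 56,000 credits.
Bidding truthfully at 15,500 credits: the top bid is 56,000 credits (a rival), so Keiko loses. Payoff = 0 credits.
Bidding 19,500 credits: the top bid is 56,000 credits (a rival), so Keiko loses. Payoff = 0 credits.
The bid only affects whether you win, not the price — here both bids land on the same side of the top rival bid, so the deviation is payoff-neutral.

(a) 0 credits  (b) 0 credits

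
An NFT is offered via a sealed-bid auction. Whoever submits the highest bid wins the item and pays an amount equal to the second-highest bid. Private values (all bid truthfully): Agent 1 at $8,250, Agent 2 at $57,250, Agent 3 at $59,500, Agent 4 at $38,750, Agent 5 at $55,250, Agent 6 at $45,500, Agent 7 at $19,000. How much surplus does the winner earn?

Ordered from highest: Agent 3 $59,500; Agent 2 $57,250; Agent 5 $55,250; Agent 6 $45,500; Agent 4 $38,750; Agent 7 $19,000; Agent 1 $8,250.
Agent 3 wins with the top bid and pays the second-highest, $57,250.
Surplus = $59,500 − $57,250 = $2,250.

Surplus = $2,250.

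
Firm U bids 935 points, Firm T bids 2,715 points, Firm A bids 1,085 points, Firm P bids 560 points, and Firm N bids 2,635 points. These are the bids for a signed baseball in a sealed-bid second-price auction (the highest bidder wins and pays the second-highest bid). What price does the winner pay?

The winner pays 2,635 points.

Ordered from highest: Firm T 2,715 points, then Firm N 2,635 points, then Firm A 1,085 points, then Firm U 935 points, then Firm P 560 points.
Firm T is the highest bidder, so Firm T wins.
Under the second-price rule, the price is the second-highest bid: 2,635 points.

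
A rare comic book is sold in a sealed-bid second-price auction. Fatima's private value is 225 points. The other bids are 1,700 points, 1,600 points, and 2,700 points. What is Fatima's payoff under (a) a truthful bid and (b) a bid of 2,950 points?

The highest competing bid is 2,700 points.
Bidding truthfully at 225 points: the top bid is 2,700 points (a rival), so Fatima loses. Payoff = 0 points.
Bidding 2,950 points: Fatima has the top bid, wins, and pays the second-highest bid 2,700 points. Payoff = 225 points − 2,700 points = -2,475 points.
This is the dominant-strategy logic: truthful bidding weakly beats any alternative.

(a) 0 points  (b) -2,475 points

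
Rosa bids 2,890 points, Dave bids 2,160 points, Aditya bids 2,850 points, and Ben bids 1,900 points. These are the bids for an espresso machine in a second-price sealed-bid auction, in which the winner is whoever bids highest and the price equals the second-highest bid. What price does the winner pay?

Price paid: 2,850 points.

Ordered from highest: Rosa 2,890 points; Aditya 2,850 points; Dave 2,160 points; Ben 1,900 points.
Rosa is the highest bidder, so Rosa wins.
Under the second-price rule, the price is the second-highest bid: 2,850 points.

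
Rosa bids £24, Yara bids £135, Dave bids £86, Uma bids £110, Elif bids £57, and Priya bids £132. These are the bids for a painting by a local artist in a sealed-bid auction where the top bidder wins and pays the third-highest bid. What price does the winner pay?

£110

Bids in descending order: Yara £135; Priya £132; Uma £110; Dave £86; Elif £57; Rosa £24.
Yara is the highest bidder, so Yara wins.
Under the third-price rule, the price is the third-highest bid: £110.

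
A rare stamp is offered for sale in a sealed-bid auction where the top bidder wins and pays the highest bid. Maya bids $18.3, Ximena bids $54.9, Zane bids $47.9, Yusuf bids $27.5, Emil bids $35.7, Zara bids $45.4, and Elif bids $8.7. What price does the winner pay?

Sorted high to low: Ximena $54.9; Zane $47.9; Zara $45.4; Emil $35.7; Yusuf $27.5; Maya $18.3; Elif $8.7.
Ximena is the highest bidder, so Ximena wins.
Under the first-price rule, the price is the highest bid: $54.9.

$54.9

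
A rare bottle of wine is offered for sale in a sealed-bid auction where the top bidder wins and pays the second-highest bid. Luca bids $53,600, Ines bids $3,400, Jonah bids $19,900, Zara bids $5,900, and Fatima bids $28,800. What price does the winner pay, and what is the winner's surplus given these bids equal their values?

Price $28,800; surplus $24,800.

Bids in descending order: Luca $53,600, then Fatima $28,800, then Jonah $19,900, then Zara $5,900, then Ines $3,400.
Luca is the highest bidder, so Luca wins.
Under the second-price rule, the price is the second-highest bid: $28,800.
Surplus = $53,600 − $28,800 = $24,800.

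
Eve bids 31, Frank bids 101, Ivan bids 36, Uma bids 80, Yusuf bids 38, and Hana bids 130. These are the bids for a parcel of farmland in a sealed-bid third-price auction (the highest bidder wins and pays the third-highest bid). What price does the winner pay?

Ordered from highest: Hana 130 > Frank 101 > Uma 80 > Yusuf 38 > Ivan 36 > Eve 31.
Hana is the highest bidder, so Hana wins.
Under the third-price rule, the price is the third-highest bid: 80.

80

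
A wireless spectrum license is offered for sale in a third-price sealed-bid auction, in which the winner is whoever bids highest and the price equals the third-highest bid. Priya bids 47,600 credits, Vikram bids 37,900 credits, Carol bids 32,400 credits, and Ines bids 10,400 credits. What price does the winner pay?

The winner pays 32,400 credits.

Ordered from highest: Priya 47,600 credits; Vikram 37,900 credits; Carol 32,400 credits; Ines 10,400 credits.
Priya is the highest bidder, so Priya wins.
Under the third-price rule, the price is the third-highest bid: 32,400 credits.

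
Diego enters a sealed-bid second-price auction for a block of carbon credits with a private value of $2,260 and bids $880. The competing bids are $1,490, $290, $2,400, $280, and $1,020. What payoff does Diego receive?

Highest competing bid: $2,400.
Diego's bid $880 is not the highest, so Diego loses, pays nothing, and earns zero payoff.

$0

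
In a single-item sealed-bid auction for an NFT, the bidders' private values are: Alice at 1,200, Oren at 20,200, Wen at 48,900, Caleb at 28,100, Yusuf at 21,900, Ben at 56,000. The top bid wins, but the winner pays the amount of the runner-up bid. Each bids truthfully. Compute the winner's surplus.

Winner's surplus: 7,100.

Bids in descending order: Ben 56,000; Wen 48,900; Caleb 28,100; Yusuf 21,900; Oren 20,200; Alice 1,200.
Ben wins with the top bid and pays the second-highest, 48,900.
Surplus = 56,000 − 48,900 = 7,100.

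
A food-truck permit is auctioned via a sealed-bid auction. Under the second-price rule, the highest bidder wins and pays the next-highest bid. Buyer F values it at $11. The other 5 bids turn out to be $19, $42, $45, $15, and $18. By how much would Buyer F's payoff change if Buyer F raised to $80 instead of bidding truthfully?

The highest competing bid is $45.
Bidding truthfully at $11: the top bid is $45 (a rival), so Buyer F loses. Payoff = $0.
Bidding $80: Buyer F has the top bid, wins, and pays the second-highest bid $45. Payoff = $11 − $45 = -$34.
Change = -$34 − $0 = -$34.

Change in payoff: -$34.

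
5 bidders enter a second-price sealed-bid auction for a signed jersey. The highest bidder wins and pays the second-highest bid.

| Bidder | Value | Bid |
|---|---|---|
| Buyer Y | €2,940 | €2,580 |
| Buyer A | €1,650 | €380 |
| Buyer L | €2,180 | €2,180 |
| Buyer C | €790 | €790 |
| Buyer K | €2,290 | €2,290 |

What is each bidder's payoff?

Payoffs: Buyer Y €650, Buyer A €0, Buyer L €0, Buyer C €0, Buyer K €0.

Ranking the bids: Buyer Y €2,580 > Buyer K €2,290 > Buyer L €2,180 > Buyer C €790 > Buyer A €380.
Buyer Y has the top bid and wins; the price is the second-highest bid, €2,290.
Buyer Y's payoff = €2,940 − €2,290 = €650. All other bidders lose, so their payoff is 0.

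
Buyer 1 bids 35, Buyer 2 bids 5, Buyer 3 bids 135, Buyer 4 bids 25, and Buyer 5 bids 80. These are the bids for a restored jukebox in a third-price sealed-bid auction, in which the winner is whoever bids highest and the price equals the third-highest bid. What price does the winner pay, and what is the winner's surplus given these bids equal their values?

Ranking the bids: Buyer 3 135, then Buyer 5 80, then Buyer 1 35, then Buyer 4 25, then Buyer 2 5.
Buyer 3 is the highest bidder, so Buyer 3 wins.
Under the third-price rule, the price is the third-highest bid: 35.
Surplus = 135 − 35 = 100.

Price 35; surplus 100.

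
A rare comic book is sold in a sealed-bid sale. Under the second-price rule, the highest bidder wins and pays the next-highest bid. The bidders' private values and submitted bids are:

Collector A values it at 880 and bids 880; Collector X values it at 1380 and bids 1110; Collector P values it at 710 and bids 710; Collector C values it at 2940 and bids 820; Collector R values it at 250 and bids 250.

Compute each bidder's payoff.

Payoffs: Collector A 0, Collector X 500, Collector P 0, Collector C 0, Collector R 0.

Sorted high to low: Collector X 1110; Collector A 880; Collector C 820; Collector P 710; Collector R 250.
Collector X has the top bid and wins; the price is the second-highest bid, 880.
Collector X's payoff = 1380 − 880 = 500. All other bidders lose, so their payoff is 0.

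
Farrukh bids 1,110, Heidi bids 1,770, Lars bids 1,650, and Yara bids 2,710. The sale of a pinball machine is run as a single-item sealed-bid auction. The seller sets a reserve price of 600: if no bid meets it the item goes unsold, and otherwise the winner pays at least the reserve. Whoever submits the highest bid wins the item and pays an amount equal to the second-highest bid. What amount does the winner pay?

1,770

Ordered from highest: Yara 2,710; Heidi 1,770; Lars 1,650; Farrukh 1,110.
Yara has the highest bid, so Yara wins.
The second-highest bid is 1,770, which exceeds the reserve, so that sets the price.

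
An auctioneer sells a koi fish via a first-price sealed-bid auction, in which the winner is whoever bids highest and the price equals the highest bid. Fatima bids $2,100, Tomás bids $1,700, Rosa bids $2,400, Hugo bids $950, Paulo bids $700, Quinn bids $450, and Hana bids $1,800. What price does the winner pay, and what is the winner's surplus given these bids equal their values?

Ordered from highest: Rosa $2,400, then Fatima $2,100, then Hana $1,800, then Tomás $1,700, then Hugo $950, then Paulo $700, then Quinn $450.
Rosa is the highest bidder, so Rosa wins.
Under the first-price rule, the price is the highest bid: $2,400.
Surplus = $2,400 − $2,400 = $0.

The winner pays $2,400 for a surplus of $0.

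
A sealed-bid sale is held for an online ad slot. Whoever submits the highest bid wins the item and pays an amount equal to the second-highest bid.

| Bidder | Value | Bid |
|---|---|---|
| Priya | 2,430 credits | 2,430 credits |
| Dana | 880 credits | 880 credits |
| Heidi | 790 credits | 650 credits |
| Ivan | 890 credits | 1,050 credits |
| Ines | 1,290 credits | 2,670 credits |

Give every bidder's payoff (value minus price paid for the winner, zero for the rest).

Ranking the bids: Ines 2,670 credits > Priya 2,430 credits > Ivan 1,050 credits > Dana 880 credits > Heidi 650 credits.
Ines has the top bid and wins; the price is the second-highest bid, 2,430 credits.
Ines's payoff = 1,290 credits − 2,430 credits = -1,140 credits. All other bidders lose, so their payoff is 0.

Priya 0 credits, Dana 0 credits, Heidi 0 credits, Ivan 0 credits, Ines -1,140 credits.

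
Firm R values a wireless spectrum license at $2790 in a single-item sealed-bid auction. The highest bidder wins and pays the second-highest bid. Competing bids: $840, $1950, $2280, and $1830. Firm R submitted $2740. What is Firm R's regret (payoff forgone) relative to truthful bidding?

The highest competing bid is $2280.
Bidding truthfully at $2790: Firm R has the top bid, wins, and pays the second-highest bid $2280. Payoff = $2790 − $2280 = $510.
Bidding $2740: Firm R has the top bid, wins, and pays the second-highest bid $2280. Payoff = $2790 − $2280 = $510.
Regret = truthful payoff − actual payoff = $510 − $510 = $0.
The bid only affects whether you win, not the price — here both bids land on the same side of the top rival bid, so the deviation is payoff-neutral.

$0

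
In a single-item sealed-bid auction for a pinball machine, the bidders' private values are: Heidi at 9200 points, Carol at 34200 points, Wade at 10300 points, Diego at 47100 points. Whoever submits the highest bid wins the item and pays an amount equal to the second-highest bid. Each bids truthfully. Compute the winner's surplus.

Winner's surplus: 12900 points.

Ranking the bids: Diego 47100 points, then Carol 34200 points, then Wade 10300 points, then Heidi 9200 points.
Diego wins with the top bid and pays the second-highest, 34200 points.
Surplus = 47100 points − 34200 points = 12900 points.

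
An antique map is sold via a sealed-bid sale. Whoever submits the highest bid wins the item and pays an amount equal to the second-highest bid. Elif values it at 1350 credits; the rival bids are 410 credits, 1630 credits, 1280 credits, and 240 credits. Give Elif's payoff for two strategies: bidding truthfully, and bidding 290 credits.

(a) 0 credits  (b) 0 credits

The highest competing bid is 1630 credits.
Bidding truthfully at 1350 credits: the top bid is 1630 credits (a rival), so Elif loses. Payoff = 0 credits.
Bidding 290 credits: the top bid is 1630 credits (a rival), so Elif loses. Payoff = 0 credits.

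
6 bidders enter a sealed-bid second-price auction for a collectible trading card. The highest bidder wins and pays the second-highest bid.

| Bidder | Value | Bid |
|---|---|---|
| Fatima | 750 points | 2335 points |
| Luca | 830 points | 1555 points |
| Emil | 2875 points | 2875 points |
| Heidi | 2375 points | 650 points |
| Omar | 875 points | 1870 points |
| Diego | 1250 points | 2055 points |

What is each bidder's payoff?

Payoffs: Fatima 0 points, Luca 0 points, Emil 540 points, Heidi 0 points, Omar 0 points, Diego 0 points.

Sorted high to low: Emil 2875 points > Fatima 2335 points > Diego 2055 points > Omar 1870 points > Luca 1555 points > Heidi 650 points.
Emil has the top bid and wins; the price is the second-highest bid, 2335 points.
Emil's payoff = 2875 points − 2335 points = 540 points. All other bidders lose, so their payoff is 0.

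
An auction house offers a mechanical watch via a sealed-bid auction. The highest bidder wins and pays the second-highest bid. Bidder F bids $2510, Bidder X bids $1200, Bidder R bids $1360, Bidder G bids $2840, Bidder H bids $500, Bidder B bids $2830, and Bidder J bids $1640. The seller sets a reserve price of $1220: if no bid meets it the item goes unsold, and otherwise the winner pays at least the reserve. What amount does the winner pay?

Ordered from highest: Bidder G $2840, then Bidder B $2830, then Bidder F $2510, then Bidder J $1640, then Bidder R $1360, then Bidder X $1200, then Bidder H $500.
Bidder G has the highest bid, so Bidder G wins.
The second-highest bid is $2830, which exceeds the reserve, so that sets the price.

$2830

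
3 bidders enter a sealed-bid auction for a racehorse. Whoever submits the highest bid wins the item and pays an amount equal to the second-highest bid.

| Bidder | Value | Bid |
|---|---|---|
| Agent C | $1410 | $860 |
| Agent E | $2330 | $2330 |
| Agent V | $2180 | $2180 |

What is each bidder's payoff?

Agent C $0, Agent E $150, Agent V $0.

Bids in descending order: Agent E $2330 > Agent V $2180 > Agent C $860.
Agent E has the top bid and wins; the price is the second-highest bid, $2180.
Agent E's payoff = $2330 − $2180 = $150. All other bidders lose, so their payoff is 0.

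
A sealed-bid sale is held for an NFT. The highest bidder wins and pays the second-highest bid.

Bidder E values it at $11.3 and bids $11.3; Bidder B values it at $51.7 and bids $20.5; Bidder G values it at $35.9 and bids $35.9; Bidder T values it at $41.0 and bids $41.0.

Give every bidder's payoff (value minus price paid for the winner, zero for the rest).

Bidder E $0.0, Bidder B $0.0, Bidder G $0.0, Bidder T $5.1.

Bids in descending order: Bidder T $41.0, then Bidder G $35.9, then Bidder B $20.5, then Bidder E $11.3.
Bidder T has the top bid and wins; the price is the second-highest bid, $35.9.
Bidder T's payoff = $41.0 − $35.9 = $5.1. All other bidders lose, so their payoff is 0.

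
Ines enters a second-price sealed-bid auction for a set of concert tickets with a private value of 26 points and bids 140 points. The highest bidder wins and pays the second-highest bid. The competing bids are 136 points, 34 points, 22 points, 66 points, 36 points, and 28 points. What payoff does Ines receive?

Payoff = -110 points.

Highest competing bid: 136 points.
Ines's bid 140 points is the highest overall, so Ines wins and pays the second-highest bid, 136 points.
Payoff = value − price = 26 points − 136 points = -110 points.
Overbidding won the item at a price above value — truthful bidding would have avoided this loss.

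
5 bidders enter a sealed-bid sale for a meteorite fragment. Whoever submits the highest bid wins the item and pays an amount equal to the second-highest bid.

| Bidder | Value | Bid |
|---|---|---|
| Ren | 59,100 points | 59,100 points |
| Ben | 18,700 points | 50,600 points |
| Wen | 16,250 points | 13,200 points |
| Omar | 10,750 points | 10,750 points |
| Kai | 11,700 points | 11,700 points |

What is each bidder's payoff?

Payoffs: Ren 8,500 points, Ben 0 points, Wen 0 points, Omar 0 points, Kai 0 points.

Ordered from highest: Ren 59,100 points, then Ben 50,600 points, then Wen 13,200 points, then Kai 11,700 points, then Omar 10,750 points.
Ren has the top bid and wins; the price is the second-highest bid, 50,600 points.
Ren's payoff = 59,100 points − 50,600 points = 8,500 points. All other bidders lose, so their payoff is 0.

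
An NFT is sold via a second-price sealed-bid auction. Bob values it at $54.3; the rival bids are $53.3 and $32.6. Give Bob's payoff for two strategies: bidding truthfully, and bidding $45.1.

The highest competing bid is $53.3.
Bidding truthfully at $54.3: Bob has the top bid, wins, and pays the second-highest bid $53.3. Payoff = $54.3 − $53.3 = $1.0.
Bidding $45.1: the top bid is $53.3 (a rival), so Bob loses. Payoff = $0.0.

(a) $1.0  (b) $0.0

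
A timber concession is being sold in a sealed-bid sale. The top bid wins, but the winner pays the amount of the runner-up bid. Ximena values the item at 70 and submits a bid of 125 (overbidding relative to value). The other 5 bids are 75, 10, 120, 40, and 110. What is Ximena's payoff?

Payoff = -50.

Highest competing bid: 120.
Ximena's bid 125 is the highest overall, so Ximena wins and pays the second-highest bid, 120.
Payoff = value − price = 70 − 120 = -50.
Overbidding won the item at a price above value — truthful bidding would have avoided this loss.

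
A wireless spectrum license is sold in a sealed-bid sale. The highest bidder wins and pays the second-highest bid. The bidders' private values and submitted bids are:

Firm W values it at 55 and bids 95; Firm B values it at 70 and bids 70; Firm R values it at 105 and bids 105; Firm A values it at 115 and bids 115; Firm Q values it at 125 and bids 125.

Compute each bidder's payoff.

Sorted high to low: Firm Q 125; Firm A 115; Firm R 105; Firm W 95; Firm B 70.
Firm Q has the top bid and wins; the price is the second-highest bid, 115.
Firm Q's payoff = 125 − 115 = 10. All other bidders lose, so their payoff is 0.

Firm W 0, Firm B 0, Firm R 0, Firm A 0, Firm Q 10.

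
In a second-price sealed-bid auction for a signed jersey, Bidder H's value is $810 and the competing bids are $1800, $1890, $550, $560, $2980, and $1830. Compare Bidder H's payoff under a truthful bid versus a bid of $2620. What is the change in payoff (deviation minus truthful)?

The highest competing bid is $2980.
Bidding truthfully at $810: the top bid is $2980 (a rival), so Bidder H loses. Payoff = $0.
Bidding $2620: the top bid is $2980 (a rival), so Bidder H loses. Payoff = $0.
Change = $0 − $0 = $0.

Payoff change: $0.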